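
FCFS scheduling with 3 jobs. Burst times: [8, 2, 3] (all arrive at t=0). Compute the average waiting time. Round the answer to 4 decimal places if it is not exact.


FCFS order (as given): [8, 2, 3]
Waiting times:
  Job 1: wait = 0
  Job 2: wait = 8
  Job 3: wait = 10
Sum of waiting times = 18
Average waiting time = 18/3 = 6.0

6.0


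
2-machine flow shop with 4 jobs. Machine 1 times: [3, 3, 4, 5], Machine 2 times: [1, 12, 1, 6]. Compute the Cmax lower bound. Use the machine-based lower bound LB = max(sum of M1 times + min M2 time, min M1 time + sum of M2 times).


LB1 = sum(M1 times) + min(M2 times) = 15 + 1 = 16
LB2 = min(M1 times) + sum(M2 times) = 3 + 20 = 23
Lower bound = max(LB1, LB2) = max(16, 23) = 23

23


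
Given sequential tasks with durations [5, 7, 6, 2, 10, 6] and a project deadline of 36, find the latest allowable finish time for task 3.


LF(activity 3) = deadline - sum of successor durations
Successors: activities 4 through 6 with durations [2, 10, 6]
Sum of successor durations = 18
LF = 36 - 18 = 18

18


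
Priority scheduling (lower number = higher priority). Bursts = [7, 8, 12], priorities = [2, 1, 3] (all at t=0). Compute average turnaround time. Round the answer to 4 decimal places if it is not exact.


Sort by priority (ascending = highest first):
Order: [(1, 8), (2, 7), (3, 12)]
Completion times:
  Priority 1, burst=8, C=8
  Priority 2, burst=7, C=15
  Priority 3, burst=12, C=27
Average turnaround = 50/3 = 16.6667

16.6667


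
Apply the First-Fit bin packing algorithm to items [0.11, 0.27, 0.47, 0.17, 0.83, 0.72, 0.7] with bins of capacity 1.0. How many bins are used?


Place items sequentially using First-Fit:
  Item 0.11 -> new Bin 1
  Item 0.27 -> Bin 1 (now 0.38)
  Item 0.47 -> Bin 1 (now 0.85)
  Item 0.17 -> new Bin 2
  Item 0.83 -> Bin 2 (now 1.0)
  Item 0.72 -> new Bin 3
  Item 0.7 -> new Bin 4
Total bins used = 4

4


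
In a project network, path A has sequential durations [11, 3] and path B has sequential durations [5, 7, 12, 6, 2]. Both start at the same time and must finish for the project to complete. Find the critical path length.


Path A total = 11 + 3 = 14
Path B total = 5 + 7 + 12 + 6 + 2 = 32
Critical path = longest path = max(14, 32) = 32

32


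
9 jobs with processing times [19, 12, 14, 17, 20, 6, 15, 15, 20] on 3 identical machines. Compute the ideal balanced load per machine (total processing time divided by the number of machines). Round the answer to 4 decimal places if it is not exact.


Total processing time = 19 + 12 + 14 + 17 + 20 + 6 + 15 + 15 + 20 = 138
Number of machines = 3
Ideal balanced load = 138 / 3 = 46.0

46.0


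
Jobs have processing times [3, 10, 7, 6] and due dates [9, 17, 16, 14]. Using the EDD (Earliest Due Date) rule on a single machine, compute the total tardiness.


Sort by due date (EDD order): [(3, 9), (6, 14), (7, 16), (10, 17)]
Compute completion times and tardiness:
  Job 1: p=3, d=9, C=3, tardiness=max(0,3-9)=0
  Job 2: p=6, d=14, C=9, tardiness=max(0,9-14)=0
  Job 3: p=7, d=16, C=16, tardiness=max(0,16-16)=0
  Job 4: p=10, d=17, C=26, tardiness=max(0,26-17)=9
Total tardiness = 9

9


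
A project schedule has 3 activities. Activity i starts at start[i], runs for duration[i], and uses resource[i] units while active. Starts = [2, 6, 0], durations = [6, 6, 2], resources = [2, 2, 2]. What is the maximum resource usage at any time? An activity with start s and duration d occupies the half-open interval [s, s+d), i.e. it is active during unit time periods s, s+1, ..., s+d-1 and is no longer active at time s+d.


Each activity i is active on [start_i, start_i + duration_i).
Compute total resource usage per time slot:
  t=0: active resources = [2], total = 2
  t=1: active resources = [2], total = 2
  t=2: active resources = [2], total = 2
  t=3: active resources = [2], total = 2
  t=4: active resources = [2], total = 2
  t=5: active resources = [2], total = 2
  t=6: active resources = [2, 2], total = 4
  t=7: active resources = [2, 2], total = 4
  t=8: active resources = [2], total = 2
  t=9: active resources = [2], total = 2
  t=10: active resources = [2], total = 2
  t=11: active resources = [2], total = 2
Peak resource demand = 4

4


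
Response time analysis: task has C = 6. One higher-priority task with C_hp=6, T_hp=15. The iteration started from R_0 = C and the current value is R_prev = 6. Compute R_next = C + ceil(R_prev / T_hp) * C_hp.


R_next = C + ceil(R_prev / T_hp) * C_hp
ceil(6 / 15) = ceil(0.4) = 1
Interference = 1 * 6 = 6
R_next = 6 + 6 = 12

12


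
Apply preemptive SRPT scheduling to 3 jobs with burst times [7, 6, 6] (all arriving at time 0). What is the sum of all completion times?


Since all jobs arrive at t=0, SRPT equals SPT ordering.
SPT order: [6, 6, 7]
Completion times:
  Job 1: p=6, C=6
  Job 2: p=6, C=12
  Job 3: p=7, C=19
Total completion time = 6 + 12 + 19 = 37

37


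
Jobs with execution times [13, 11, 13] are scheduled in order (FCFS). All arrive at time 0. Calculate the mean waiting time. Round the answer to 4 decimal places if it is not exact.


FCFS order (as given): [13, 11, 13]
Waiting times:
  Job 1: wait = 0
  Job 2: wait = 13
  Job 3: wait = 24
Sum of waiting times = 37
Average waiting time = 37/3 = 12.3333

12.3333


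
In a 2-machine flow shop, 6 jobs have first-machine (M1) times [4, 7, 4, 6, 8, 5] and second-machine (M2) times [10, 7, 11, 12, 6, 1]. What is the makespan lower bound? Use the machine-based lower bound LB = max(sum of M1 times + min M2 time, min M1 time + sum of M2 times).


LB1 = sum(M1 times) + min(M2 times) = 34 + 1 = 35
LB2 = min(M1 times) + sum(M2 times) = 4 + 47 = 51
Lower bound = max(LB1, LB2) = max(35, 51) = 51

51


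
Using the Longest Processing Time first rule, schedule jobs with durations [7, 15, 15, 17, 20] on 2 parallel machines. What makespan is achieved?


Sort jobs in decreasing order (LPT): [20, 17, 15, 15, 7]
Assign each job to the least loaded machine:
  Machine 1: jobs [20, 15], load = 35
  Machine 2: jobs [17, 15, 7], load = 39
Makespan = max load = 39

39


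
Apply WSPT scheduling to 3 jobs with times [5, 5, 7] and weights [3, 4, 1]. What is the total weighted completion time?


Compute p/w ratios and sort ascending (WSPT): [(5, 4), (5, 3), (7, 1)]
Compute weighted completion times:
  Job (p=5,w=4): C=5, w*C=4*5=20
  Job (p=5,w=3): C=10, w*C=3*10=30
  Job (p=7,w=1): C=17, w*C=1*17=17
Total weighted completion time = 67

67


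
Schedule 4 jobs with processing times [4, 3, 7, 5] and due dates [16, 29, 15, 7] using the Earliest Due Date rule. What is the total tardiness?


Sort by due date (EDD order): [(5, 7), (7, 15), (4, 16), (3, 29)]
Compute completion times and tardiness:
  Job 1: p=5, d=7, C=5, tardiness=max(0,5-7)=0
  Job 2: p=7, d=15, C=12, tardiness=max(0,12-15)=0
  Job 3: p=4, d=16, C=16, tardiness=max(0,16-16)=0
  Job 4: p=3, d=29, C=19, tardiness=max(0,19-29)=0
Total tardiness = 0

0


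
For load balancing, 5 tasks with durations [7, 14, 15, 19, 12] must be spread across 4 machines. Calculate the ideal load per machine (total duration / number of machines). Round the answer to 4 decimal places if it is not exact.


Total processing time = 7 + 14 + 15 + 19 + 12 = 67
Number of machines = 4
Ideal balanced load = 67 / 4 = 16.75

16.75


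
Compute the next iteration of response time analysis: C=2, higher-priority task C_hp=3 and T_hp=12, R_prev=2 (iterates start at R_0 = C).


R_next = C + ceil(R_prev / T_hp) * C_hp
ceil(2 / 12) = ceil(0.1667) = 1
Interference = 1 * 3 = 3
R_next = 2 + 3 = 5

5


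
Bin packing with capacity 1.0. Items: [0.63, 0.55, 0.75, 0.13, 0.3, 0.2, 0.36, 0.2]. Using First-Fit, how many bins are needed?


Place items sequentially using First-Fit:
  Item 0.63 -> new Bin 1
  Item 0.55 -> new Bin 2
  Item 0.75 -> new Bin 3
  Item 0.13 -> Bin 1 (now 0.76)
  Item 0.3 -> Bin 2 (now 0.85)
  Item 0.2 -> Bin 1 (now 0.96)
  Item 0.36 -> new Bin 4
  Item 0.2 -> Bin 3 (now 0.95)
Total bins used = 4

4


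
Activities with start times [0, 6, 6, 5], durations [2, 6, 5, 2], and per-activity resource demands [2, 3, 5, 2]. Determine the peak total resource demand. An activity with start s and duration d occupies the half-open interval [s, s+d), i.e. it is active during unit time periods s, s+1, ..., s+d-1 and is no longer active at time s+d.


Each activity i is active on [start_i, start_i + duration_i).
Compute total resource usage per time slot:
  t=0: active resources = [2], total = 2
  t=1: active resources = [2], total = 2
  t=2: active resources = [], total = 0
  t=3: active resources = [], total = 0
  t=4: active resources = [], total = 0
  t=5: active resources = [2], total = 2
  t=6: active resources = [3, 5, 2], total = 10
  t=7: active resources = [3, 5], total = 8
  t=8: active resources = [3, 5], total = 8
  t=9: active resources = [3, 5], total = 8
  t=10: active resources = [3, 5], total = 8
  t=11: active resources = [3], total = 3
Peak resource demand = 10

10


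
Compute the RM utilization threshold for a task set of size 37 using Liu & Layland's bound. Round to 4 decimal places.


Compute 2^(1/37) = 1.0189102844
Subtract 1: 1.0189102844 - 1 = 0.0189102844
Multiply by n: 37 * 0.0189102844 = 0.6996805228
Round to 4 dp: 0.6997

0.6997


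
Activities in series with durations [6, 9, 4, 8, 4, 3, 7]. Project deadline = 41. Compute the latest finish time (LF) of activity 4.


LF(activity 4) = deadline - sum of successor durations
Successors: activities 5 through 7 with durations [4, 3, 7]
Sum of successor durations = 14
LF = 41 - 14 = 27

27


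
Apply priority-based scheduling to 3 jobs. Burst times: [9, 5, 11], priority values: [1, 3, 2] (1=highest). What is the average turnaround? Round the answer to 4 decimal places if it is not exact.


Sort by priority (ascending = highest first):
Order: [(1, 9), (2, 11), (3, 5)]
Completion times:
  Priority 1, burst=9, C=9
  Priority 2, burst=11, C=20
  Priority 3, burst=5, C=25
Average turnaround = 54/3 = 18.0

18.0


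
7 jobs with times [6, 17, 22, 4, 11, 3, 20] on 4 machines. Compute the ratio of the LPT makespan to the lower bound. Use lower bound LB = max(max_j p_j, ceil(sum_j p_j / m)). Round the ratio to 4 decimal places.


LPT order: [22, 20, 17, 11, 6, 4, 3]
Machine loads after assignment: [22, 20, 21, 20]
LPT makespan = 22
Lower bound = max(max_job, ceil(total/4)) = max(22, 21) = 22
Ratio = 22 / 22 = 1.0

1.0


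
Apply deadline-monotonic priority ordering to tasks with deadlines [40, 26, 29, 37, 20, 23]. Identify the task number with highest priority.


Sort tasks by relative deadline (ascending):
  Task 5: deadline = 20
  Task 6: deadline = 23
  Task 2: deadline = 26
  Task 3: deadline = 29
  Task 4: deadline = 37
  Task 1: deadline = 40
Priority order (highest first): [5, 6, 2, 3, 4, 1]
Highest priority task = 5

5


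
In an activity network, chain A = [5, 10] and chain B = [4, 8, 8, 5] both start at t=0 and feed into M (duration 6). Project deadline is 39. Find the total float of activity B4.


Forward pass: ES(B4) = sum of predecessors on chain B = 20
EF = ES + duration = 20 + 5 = 25
Backward pass: LF(M) = deadline = 39; LS(M) = 39 - 6 = 33
LF(B4) = LS(M) - sum(successors on chain B) = 33 - 0 = 33
LS = LF - duration = 33 - 5 = 28
Total float = LS - ES = 28 - 20 = 8

8


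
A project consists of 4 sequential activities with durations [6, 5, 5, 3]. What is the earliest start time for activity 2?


Activity 2 starts after activities 1 through 1 complete.
Predecessor durations: [6]
ES = 6 = 6

6


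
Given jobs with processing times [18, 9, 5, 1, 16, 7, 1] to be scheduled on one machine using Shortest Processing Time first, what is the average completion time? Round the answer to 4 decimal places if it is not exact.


Sort jobs by processing time (SPT order): [1, 1, 5, 7, 9, 16, 18]
Compute completion times sequentially:
  Job 1: processing = 1, completes at 1
  Job 2: processing = 1, completes at 2
  Job 3: processing = 5, completes at 7
  Job 4: processing = 7, completes at 14
  Job 5: processing = 9, completes at 23
  Job 6: processing = 16, completes at 39
  Job 7: processing = 18, completes at 57
Sum of completion times = 143
Average completion time = 143/7 = 20.4286

20.4286


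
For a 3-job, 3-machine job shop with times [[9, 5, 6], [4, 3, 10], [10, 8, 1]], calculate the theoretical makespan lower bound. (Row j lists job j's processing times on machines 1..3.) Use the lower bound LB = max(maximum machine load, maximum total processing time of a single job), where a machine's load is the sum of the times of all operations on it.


Machine loads:
  Machine 1: 9 + 4 + 10 = 23
  Machine 2: 5 + 3 + 8 = 16
  Machine 3: 6 + 10 + 1 = 17
Max machine load = 23
Job totals:
  Job 1: 20
  Job 2: 17
  Job 3: 19
Max job total = 20
Lower bound = max(23, 20) = 23

23


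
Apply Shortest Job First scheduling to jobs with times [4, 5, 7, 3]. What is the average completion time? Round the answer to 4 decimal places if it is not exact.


SJF order (ascending): [3, 4, 5, 7]
Completion times:
  Job 1: burst=3, C=3
  Job 2: burst=4, C=7
  Job 3: burst=5, C=12
  Job 4: burst=7, C=19
Average completion = 41/4 = 10.25

10.25


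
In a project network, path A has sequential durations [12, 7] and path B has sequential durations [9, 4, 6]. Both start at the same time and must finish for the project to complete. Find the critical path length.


Path A total = 12 + 7 = 19
Path B total = 9 + 4 + 6 = 19
Critical path = longest path = max(19, 19) = 19

19


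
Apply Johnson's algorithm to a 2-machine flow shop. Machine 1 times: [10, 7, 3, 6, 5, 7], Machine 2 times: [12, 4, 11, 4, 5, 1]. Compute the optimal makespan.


Apply Johnson's rule:
  Group 1 (a <= b): [(3, 3, 11), (5, 5, 5), (1, 10, 12)]
  Group 2 (a > b): [(2, 7, 4), (4, 6, 4), (6, 7, 1)]
Optimal job order: [3, 5, 1, 2, 4, 6]
Schedule:
  Job 3: M1 done at 3, M2 done at 14
  Job 5: M1 done at 8, M2 done at 19
  Job 1: M1 done at 18, M2 done at 31
  Job 2: M1 done at 25, M2 done at 35
  Job 4: M1 done at 31, M2 done at 39
  Job 6: M1 done at 38, M2 done at 40
Makespan = 40

40


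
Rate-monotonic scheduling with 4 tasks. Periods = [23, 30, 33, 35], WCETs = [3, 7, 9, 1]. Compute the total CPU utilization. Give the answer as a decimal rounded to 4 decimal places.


Compute individual utilizations (exact fractions):
  Task 1: C/T = 3/23 (approx. 0.1304)
  Task 2: C/T = 7/30 (approx. 0.2333)
  Task 3: C/T = 9/33 = 3/11 (approx. 0.2727)
  Task 4: C/T = 1/35 (approx. 0.0286)
Total utilization U = 3/23 + 7/30 + 3/11 + 1/35 = 7067/10626
Rounded to 4 decimal places: U = 0.6651
RM (Liu & Layland) bound for 4 tasks = 0.756828; compare with U = 7067/10626 (approx. 0.665067)
U <= bound, so schedulable by RM sufficient condition.

0.6651


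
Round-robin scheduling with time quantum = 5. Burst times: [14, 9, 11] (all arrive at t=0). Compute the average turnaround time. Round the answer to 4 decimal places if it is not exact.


Time quantum = 5
Execution trace:
  J1 runs 5 units, time = 5
  J2 runs 5 units, time = 10
  J3 runs 5 units, time = 15
  J1 runs 5 units, time = 20
  J2 runs 4 units, time = 24
  J3 runs 5 units, time = 29
  J1 runs 4 units, time = 33
  J3 runs 1 units, time = 34
Finish times: [33, 24, 34]
Average turnaround = 91/3 = 30.3333

30.3333


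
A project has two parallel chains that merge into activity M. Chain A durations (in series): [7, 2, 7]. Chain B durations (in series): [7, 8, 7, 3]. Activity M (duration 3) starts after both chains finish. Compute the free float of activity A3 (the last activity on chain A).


ES(A3) = sum of predecessors on chain A = 9
EF(A3) = ES + duration = 9 + 7 = 16
Successor of A3 is M. ES(M) = max(sum(A), sum(B)) = max(16, 25) = 25
Free float = ES(successor) - EF(current) = 25 - 16 = 9

9


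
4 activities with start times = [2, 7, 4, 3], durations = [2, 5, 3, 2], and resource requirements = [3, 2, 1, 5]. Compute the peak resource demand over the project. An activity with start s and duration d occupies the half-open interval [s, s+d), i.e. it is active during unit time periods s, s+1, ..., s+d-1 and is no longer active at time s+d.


Each activity i is active on [start_i, start_i + duration_i).
Compute total resource usage per time slot:
  t=0: active resources = [], total = 0
  t=1: active resources = [], total = 0
  t=2: active resources = [3], total = 3
  t=3: active resources = [3, 5], total = 8
  t=4: active resources = [1, 5], total = 6
  t=5: active resources = [1], total = 1
  t=6: active resources = [1], total = 1
  t=7: active resources = [2], total = 2
  t=8: active resources = [2], total = 2
  t=9: active resources = [2], total = 2
  t=10: active resources = [2], total = 2
  t=11: active resources = [2], total = 2
Peak resource demand = 8

8


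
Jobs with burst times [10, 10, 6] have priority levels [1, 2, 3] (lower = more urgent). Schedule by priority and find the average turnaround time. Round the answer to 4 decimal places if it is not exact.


Sort by priority (ascending = highest first):
Order: [(1, 10), (2, 10), (3, 6)]
Completion times:
  Priority 1, burst=10, C=10
  Priority 2, burst=10, C=20
  Priority 3, burst=6, C=26
Average turnaround = 56/3 = 18.6667

18.6667


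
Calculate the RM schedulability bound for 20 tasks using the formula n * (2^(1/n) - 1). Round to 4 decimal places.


Compute 2^(1/20) = 1.0352649238
Subtract 1: 1.0352649238 - 1 = 0.0352649238
Multiply by n: 20 * 0.0352649238 = 0.7052984760
Round to 4 dp: 0.7053

0.7053


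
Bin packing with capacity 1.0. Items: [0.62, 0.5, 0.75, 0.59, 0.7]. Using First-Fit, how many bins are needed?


Place items sequentially using First-Fit:
  Item 0.62 -> new Bin 1
  Item 0.5 -> new Bin 2
  Item 0.75 -> new Bin 3
  Item 0.59 -> new Bin 4
  Item 0.7 -> new Bin 5
Total bins used = 5

5


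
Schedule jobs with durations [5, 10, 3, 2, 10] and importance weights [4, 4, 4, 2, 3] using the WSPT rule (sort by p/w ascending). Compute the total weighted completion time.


Compute p/w ratios and sort ascending (WSPT): [(3, 4), (2, 2), (5, 4), (10, 4), (10, 3)]
Compute weighted completion times:
  Job (p=3,w=4): C=3, w*C=4*3=12
  Job (p=2,w=2): C=5, w*C=2*5=10
  Job (p=5,w=4): C=10, w*C=4*10=40
  Job (p=10,w=4): C=20, w*C=4*20=80
  Job (p=10,w=3): C=30, w*C=3*30=90
Total weighted completion time = 232

232


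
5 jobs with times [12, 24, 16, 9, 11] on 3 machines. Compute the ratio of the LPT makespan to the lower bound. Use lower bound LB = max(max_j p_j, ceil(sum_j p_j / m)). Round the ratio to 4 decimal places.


LPT order: [24, 16, 12, 11, 9]
Machine loads after assignment: [24, 25, 23]
LPT makespan = 25
Lower bound = max(max_job, ceil(total/3)) = max(24, 24) = 24
Ratio = 25 / 24 = 1.0417

1.0417


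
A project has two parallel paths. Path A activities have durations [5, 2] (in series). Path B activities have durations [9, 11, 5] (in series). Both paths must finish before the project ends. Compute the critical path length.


Path A total = 5 + 2 = 7
Path B total = 9 + 11 + 5 = 25
Critical path = longest path = max(7, 25) = 25

25


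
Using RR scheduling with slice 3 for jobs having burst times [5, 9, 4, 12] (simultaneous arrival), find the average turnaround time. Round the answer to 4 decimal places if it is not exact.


Time quantum = 3
Execution trace:
  J1 runs 3 units, time = 3
  J2 runs 3 units, time = 6
  J3 runs 3 units, time = 9
  J4 runs 3 units, time = 12
  J1 runs 2 units, time = 14
  J2 runs 3 units, time = 17
  J3 runs 1 units, time = 18
  J4 runs 3 units, time = 21
  J2 runs 3 units, time = 24
  J4 runs 3 units, time = 27
  J4 runs 3 units, time = 30
Finish times: [14, 24, 18, 30]
Average turnaround = 86/4 = 21.5

21.5


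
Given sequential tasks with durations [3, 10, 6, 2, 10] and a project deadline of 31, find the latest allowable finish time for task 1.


LF(activity 1) = deadline - sum of successor durations
Successors: activities 2 through 5 with durations [10, 6, 2, 10]
Sum of successor durations = 28
LF = 31 - 28 = 3

3


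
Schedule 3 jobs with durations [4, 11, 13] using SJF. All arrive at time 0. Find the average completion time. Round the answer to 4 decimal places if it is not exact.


SJF order (ascending): [4, 11, 13]
Completion times:
  Job 1: burst=4, C=4
  Job 2: burst=11, C=15
  Job 3: burst=13, C=28
Average completion = 47/3 = 15.6667

15.6667


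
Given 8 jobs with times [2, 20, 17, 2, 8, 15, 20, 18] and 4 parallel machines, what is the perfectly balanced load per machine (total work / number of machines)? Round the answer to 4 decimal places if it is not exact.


Total processing time = 2 + 20 + 17 + 2 + 8 + 15 + 20 + 18 = 102
Number of machines = 4
Ideal balanced load = 102 / 4 = 25.5

25.5


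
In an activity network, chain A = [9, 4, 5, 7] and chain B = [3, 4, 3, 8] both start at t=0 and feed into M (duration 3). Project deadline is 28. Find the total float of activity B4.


Forward pass: ES(B4) = sum of predecessors on chain B = 10
EF = ES + duration = 10 + 8 = 18
Backward pass: LF(M) = deadline = 28; LS(M) = 28 - 3 = 25
LF(B4) = LS(M) - sum(successors on chain B) = 25 - 0 = 25
LS = LF - duration = 25 - 8 = 17
Total float = LS - ES = 17 - 10 = 7

7


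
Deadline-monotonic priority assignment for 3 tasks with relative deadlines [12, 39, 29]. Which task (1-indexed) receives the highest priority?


Sort tasks by relative deadline (ascending):
  Task 1: deadline = 12
  Task 3: deadline = 29
  Task 2: deadline = 39
Priority order (highest first): [1, 3, 2]
Highest priority task = 1

1


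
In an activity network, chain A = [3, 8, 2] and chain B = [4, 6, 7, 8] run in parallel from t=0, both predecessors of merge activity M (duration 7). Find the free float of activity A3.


ES(A3) = sum of predecessors on chain A = 11
EF(A3) = ES + duration = 11 + 2 = 13
Successor of A3 is M. ES(M) = max(sum(A), sum(B)) = max(13, 25) = 25
Free float = ES(successor) - EF(current) = 25 - 13 = 12

12


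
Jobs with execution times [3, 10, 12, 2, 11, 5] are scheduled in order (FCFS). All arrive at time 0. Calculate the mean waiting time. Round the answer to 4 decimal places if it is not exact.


FCFS order (as given): [3, 10, 12, 2, 11, 5]
Waiting times:
  Job 1: wait = 0
  Job 2: wait = 3
  Job 3: wait = 13
  Job 4: wait = 25
  Job 5: wait = 27
  Job 6: wait = 38
Sum of waiting times = 106
Average waiting time = 106/6 = 17.6667

17.6667


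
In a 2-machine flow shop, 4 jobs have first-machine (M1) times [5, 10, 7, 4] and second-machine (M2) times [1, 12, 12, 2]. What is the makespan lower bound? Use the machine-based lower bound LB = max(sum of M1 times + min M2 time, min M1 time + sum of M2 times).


LB1 = sum(M1 times) + min(M2 times) = 26 + 1 = 27
LB2 = min(M1 times) + sum(M2 times) = 4 + 27 = 31
Lower bound = max(LB1, LB2) = max(27, 31) = 31

31


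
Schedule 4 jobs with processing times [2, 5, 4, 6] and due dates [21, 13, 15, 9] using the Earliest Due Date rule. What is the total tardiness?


Sort by due date (EDD order): [(6, 9), (5, 13), (4, 15), (2, 21)]
Compute completion times and tardiness:
  Job 1: p=6, d=9, C=6, tardiness=max(0,6-9)=0
  Job 2: p=5, d=13, C=11, tardiness=max(0,11-13)=0
  Job 3: p=4, d=15, C=15, tardiness=max(0,15-15)=0
  Job 4: p=2, d=21, C=17, tardiness=max(0,17-21)=0
Total tardiness = 0

0


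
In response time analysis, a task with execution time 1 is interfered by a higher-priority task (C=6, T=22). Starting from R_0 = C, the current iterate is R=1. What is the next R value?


R_next = C + ceil(R_prev / T_hp) * C_hp
ceil(1 / 22) = ceil(0.0455) = 1
Interference = 1 * 6 = 6
R_next = 1 + 6 = 7

7


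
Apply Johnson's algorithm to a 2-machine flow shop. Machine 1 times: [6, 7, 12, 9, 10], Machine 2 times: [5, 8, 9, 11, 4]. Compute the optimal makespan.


Apply Johnson's rule:
  Group 1 (a <= b): [(2, 7, 8), (4, 9, 11)]
  Group 2 (a > b): [(3, 12, 9), (1, 6, 5), (5, 10, 4)]
Optimal job order: [2, 4, 3, 1, 5]
Schedule:
  Job 2: M1 done at 7, M2 done at 15
  Job 4: M1 done at 16, M2 done at 27
  Job 3: M1 done at 28, M2 done at 37
  Job 1: M1 done at 34, M2 done at 42
  Job 5: M1 done at 44, M2 done at 48
Makespan = 48

48


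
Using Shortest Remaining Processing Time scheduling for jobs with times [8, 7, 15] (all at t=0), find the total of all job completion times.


Since all jobs arrive at t=0, SRPT equals SPT ordering.
SPT order: [7, 8, 15]
Completion times:
  Job 1: p=7, C=7
  Job 2: p=8, C=15
  Job 3: p=15, C=30
Total completion time = 7 + 15 + 30 = 52

52


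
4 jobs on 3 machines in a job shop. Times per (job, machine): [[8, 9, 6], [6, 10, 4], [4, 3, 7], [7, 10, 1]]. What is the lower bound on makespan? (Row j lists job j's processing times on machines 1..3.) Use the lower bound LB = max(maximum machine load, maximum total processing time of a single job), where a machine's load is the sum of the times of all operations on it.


Machine loads:
  Machine 1: 8 + 6 + 4 + 7 = 25
  Machine 2: 9 + 10 + 3 + 10 = 32
  Machine 3: 6 + 4 + 7 + 1 = 18
Max machine load = 32
Job totals:
  Job 1: 23
  Job 2: 20
  Job 3: 14
  Job 4: 18
Max job total = 23
Lower bound = max(32, 23) = 32

32


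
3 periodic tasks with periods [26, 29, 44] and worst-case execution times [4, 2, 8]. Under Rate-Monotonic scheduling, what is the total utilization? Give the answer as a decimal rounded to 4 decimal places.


Compute individual utilizations (exact fractions):
  Task 1: C/T = 4/26 = 2/13 (approx. 0.1538)
  Task 2: C/T = 2/29 (approx. 0.069)
  Task 3: C/T = 8/44 = 2/11 (approx. 0.1818)
Total utilization U = 2/13 + 2/29 + 2/11 = 1678/4147
Rounded to 4 decimal places: U = 0.4046
RM (Liu & Layland) bound for 3 tasks = 0.779763; compare with U = 1678/4147 (approx. 0.404630)
U <= bound, so schedulable by RM sufficient condition.

0.4046


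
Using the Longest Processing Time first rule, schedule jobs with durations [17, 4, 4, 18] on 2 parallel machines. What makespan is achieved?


Sort jobs in decreasing order (LPT): [18, 17, 4, 4]
Assign each job to the least loaded machine:
  Machine 1: jobs [18, 4], load = 22
  Machine 2: jobs [17, 4], load = 21
Makespan = max load = 22

22


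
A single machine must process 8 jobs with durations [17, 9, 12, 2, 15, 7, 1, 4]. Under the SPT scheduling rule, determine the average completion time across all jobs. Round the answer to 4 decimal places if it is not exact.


Sort jobs by processing time (SPT order): [1, 2, 4, 7, 9, 12, 15, 17]
Compute completion times sequentially:
  Job 1: processing = 1, completes at 1
  Job 2: processing = 2, completes at 3
  Job 3: processing = 4, completes at 7
  Job 4: processing = 7, completes at 14
  Job 5: processing = 9, completes at 23
  Job 6: processing = 12, completes at 35
  Job 7: processing = 15, completes at 50
  Job 8: processing = 17, completes at 67
Sum of completion times = 200
Average completion time = 200/8 = 25.0

25.0


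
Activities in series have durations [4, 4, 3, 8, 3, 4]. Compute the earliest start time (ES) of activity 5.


Activity 5 starts after activities 1 through 4 complete.
Predecessor durations: [4, 4, 3, 8]
ES = 4 + 4 + 3 + 8 = 19

19


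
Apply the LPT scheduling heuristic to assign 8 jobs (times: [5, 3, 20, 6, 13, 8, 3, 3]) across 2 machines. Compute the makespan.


Sort jobs in decreasing order (LPT): [20, 13, 8, 6, 5, 3, 3, 3]
Assign each job to the least loaded machine:
  Machine 1: jobs [20, 6, 3, 3], load = 32
  Machine 2: jobs [13, 8, 5, 3], load = 29
Makespan = max load = 32

32


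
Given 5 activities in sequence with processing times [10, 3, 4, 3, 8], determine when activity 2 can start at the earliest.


Activity 2 starts after activities 1 through 1 complete.
Predecessor durations: [10]
ES = 10 = 10

10


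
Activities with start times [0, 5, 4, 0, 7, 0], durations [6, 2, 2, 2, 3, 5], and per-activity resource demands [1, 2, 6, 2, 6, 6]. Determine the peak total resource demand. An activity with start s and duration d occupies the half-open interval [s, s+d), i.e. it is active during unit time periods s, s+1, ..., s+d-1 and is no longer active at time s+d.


Each activity i is active on [start_i, start_i + duration_i).
Compute total resource usage per time slot:
  t=0: active resources = [1, 2, 6], total = 9
  t=1: active resources = [1, 2, 6], total = 9
  t=2: active resources = [1, 6], total = 7
  t=3: active resources = [1, 6], total = 7
  t=4: active resources = [1, 6, 6], total = 13
  t=5: active resources = [1, 2, 6], total = 9
  t=6: active resources = [2], total = 2
  t=7: active resources = [6], total = 6
  t=8: active resources = [6], total = 6
  t=9: active resources = [6], total = 6
Peak resource demand = 13

13


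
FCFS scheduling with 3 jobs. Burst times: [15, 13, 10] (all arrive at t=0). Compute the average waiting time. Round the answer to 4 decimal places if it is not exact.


FCFS order (as given): [15, 13, 10]
Waiting times:
  Job 1: wait = 0
  Job 2: wait = 15
  Job 3: wait = 28
Sum of waiting times = 43
Average waiting time = 43/3 = 14.3333

14.3333


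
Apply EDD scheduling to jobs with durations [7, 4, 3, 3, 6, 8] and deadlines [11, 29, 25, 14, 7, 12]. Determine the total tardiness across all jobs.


Sort by due date (EDD order): [(6, 7), (7, 11), (8, 12), (3, 14), (3, 25), (4, 29)]
Compute completion times and tardiness:
  Job 1: p=6, d=7, C=6, tardiness=max(0,6-7)=0
  Job 2: p=7, d=11, C=13, tardiness=max(0,13-11)=2
  Job 3: p=8, d=12, C=21, tardiness=max(0,21-12)=9
  Job 4: p=3, d=14, C=24, tardiness=max(0,24-14)=10
  Job 5: p=3, d=25, C=27, tardiness=max(0,27-25)=2
  Job 6: p=4, d=29, C=31, tardiness=max(0,31-29)=2
Total tardiness = 25

25


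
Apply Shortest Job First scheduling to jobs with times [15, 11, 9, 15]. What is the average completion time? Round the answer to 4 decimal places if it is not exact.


SJF order (ascending): [9, 11, 15, 15]
Completion times:
  Job 1: burst=9, C=9
  Job 2: burst=11, C=20
  Job 3: burst=15, C=35
  Job 4: burst=15, C=50
Average completion = 114/4 = 28.5

28.5


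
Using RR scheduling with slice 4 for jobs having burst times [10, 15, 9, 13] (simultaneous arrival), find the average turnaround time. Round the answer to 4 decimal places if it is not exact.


Time quantum = 4
Execution trace:
  J1 runs 4 units, time = 4
  J2 runs 4 units, time = 8
  J3 runs 4 units, time = 12
  J4 runs 4 units, time = 16
  J1 runs 4 units, time = 20
  J2 runs 4 units, time = 24
  J3 runs 4 units, time = 28
  J4 runs 4 units, time = 32
  J1 runs 2 units, time = 34
  J2 runs 4 units, time = 38
  J3 runs 1 units, time = 39
  J4 runs 4 units, time = 43
  J2 runs 3 units, time = 46
  J4 runs 1 units, time = 47
Finish times: [34, 46, 39, 47]
Average turnaround = 166/4 = 41.5

41.5


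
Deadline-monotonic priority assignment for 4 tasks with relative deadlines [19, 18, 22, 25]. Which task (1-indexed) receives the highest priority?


Sort tasks by relative deadline (ascending):
  Task 2: deadline = 18
  Task 1: deadline = 19
  Task 3: deadline = 22
  Task 4: deadline = 25
Priority order (highest first): [2, 1, 3, 4]
Highest priority task = 2

2


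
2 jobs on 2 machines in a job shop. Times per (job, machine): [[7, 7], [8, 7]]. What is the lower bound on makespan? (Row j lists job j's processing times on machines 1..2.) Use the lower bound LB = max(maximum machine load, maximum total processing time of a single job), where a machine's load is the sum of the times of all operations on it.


Machine loads:
  Machine 1: 7 + 8 = 15
  Machine 2: 7 + 7 = 14
Max machine load = 15
Job totals:
  Job 1: 14
  Job 2: 15
Max job total = 15
Lower bound = max(15, 15) = 15

15


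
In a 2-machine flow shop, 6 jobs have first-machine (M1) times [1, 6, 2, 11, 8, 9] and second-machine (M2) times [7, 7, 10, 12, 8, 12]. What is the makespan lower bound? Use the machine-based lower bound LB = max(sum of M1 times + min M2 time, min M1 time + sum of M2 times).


LB1 = sum(M1 times) + min(M2 times) = 37 + 7 = 44
LB2 = min(M1 times) + sum(M2 times) = 1 + 56 = 57
Lower bound = max(LB1, LB2) = max(44, 57) = 57

57


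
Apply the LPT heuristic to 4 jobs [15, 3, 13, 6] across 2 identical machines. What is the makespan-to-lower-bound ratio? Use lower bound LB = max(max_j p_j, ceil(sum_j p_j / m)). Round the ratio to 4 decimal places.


LPT order: [15, 13, 6, 3]
Machine loads after assignment: [18, 19]
LPT makespan = 19
Lower bound = max(max_job, ceil(total/2)) = max(15, 19) = 19
Ratio = 19 / 19 = 1.0

1.0


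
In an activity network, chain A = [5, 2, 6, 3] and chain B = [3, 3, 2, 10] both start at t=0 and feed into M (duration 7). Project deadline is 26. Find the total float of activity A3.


Forward pass: ES(A3) = sum of predecessors on chain A = 7
EF = ES + duration = 7 + 6 = 13
Backward pass: LF(M) = deadline = 26; LS(M) = 26 - 7 = 19
LF(A3) = LS(M) - sum(successors on chain A) = 19 - 3 = 16
LS = LF - duration = 16 - 6 = 10
Total float = LS - ES = 10 - 7 = 3

3


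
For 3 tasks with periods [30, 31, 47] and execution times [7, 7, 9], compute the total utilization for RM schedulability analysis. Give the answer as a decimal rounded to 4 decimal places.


Compute individual utilizations (exact fractions):
  Task 1: C/T = 7/30 (approx. 0.2333)
  Task 2: C/T = 7/31 (approx. 0.2258)
  Task 3: C/T = 9/47 (approx. 0.1915)
Total utilization U = 7/30 + 7/31 + 9/47 = 28439/43710
Rounded to 4 decimal places: U = 0.6506
RM (Liu & Layland) bound for 3 tasks = 0.779763; compare with U = 28439/43710 (approx. 0.650629)
U <= bound, so schedulable by RM sufficient condition.

0.6506


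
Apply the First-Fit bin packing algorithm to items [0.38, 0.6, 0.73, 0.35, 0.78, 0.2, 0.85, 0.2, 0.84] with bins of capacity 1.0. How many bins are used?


Place items sequentially using First-Fit:
  Item 0.38 -> new Bin 1
  Item 0.6 -> Bin 1 (now 0.98)
  Item 0.73 -> new Bin 2
  Item 0.35 -> new Bin 3
  Item 0.78 -> new Bin 4
  Item 0.2 -> Bin 2 (now 0.93)
  Item 0.85 -> new Bin 5
  Item 0.2 -> Bin 3 (now 0.55)
  Item 0.84 -> new Bin 6
Total bins used = 6

6


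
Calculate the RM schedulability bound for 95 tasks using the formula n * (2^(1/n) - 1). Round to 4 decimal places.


Compute 2^(1/95) = 1.0073229689
Subtract 1: 1.0073229689 - 1 = 0.0073229689
Multiply by n: 95 * 0.0073229689 = 0.6956820455
Round to 4 dp: 0.6957

0.6957


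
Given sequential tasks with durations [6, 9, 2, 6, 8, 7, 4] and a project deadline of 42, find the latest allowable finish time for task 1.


LF(activity 1) = deadline - sum of successor durations
Successors: activities 2 through 7 with durations [9, 2, 6, 8, 7, 4]
Sum of successor durations = 36
LF = 42 - 36 = 6

6


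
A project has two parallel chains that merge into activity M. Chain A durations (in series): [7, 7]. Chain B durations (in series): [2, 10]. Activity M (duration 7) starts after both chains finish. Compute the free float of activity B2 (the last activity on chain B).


ES(B2) = sum of predecessors on chain B = 2
EF(B2) = ES + duration = 2 + 10 = 12
Successor of B2 is M. ES(M) = max(sum(A), sum(B)) = max(14, 12) = 14
Free float = ES(successor) - EF(current) = 14 - 12 = 2

2


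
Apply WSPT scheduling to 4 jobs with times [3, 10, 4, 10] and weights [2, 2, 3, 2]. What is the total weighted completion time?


Compute p/w ratios and sort ascending (WSPT): [(4, 3), (3, 2), (10, 2), (10, 2)]
Compute weighted completion times:
  Job (p=4,w=3): C=4, w*C=3*4=12
  Job (p=3,w=2): C=7, w*C=2*7=14
  Job (p=10,w=2): C=17, w*C=2*17=34
  Job (p=10,w=2): C=27, w*C=2*27=54
Total weighted completion time = 114

114


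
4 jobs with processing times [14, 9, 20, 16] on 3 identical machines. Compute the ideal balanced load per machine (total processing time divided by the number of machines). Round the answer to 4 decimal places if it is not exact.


Total processing time = 14 + 9 + 20 + 16 = 59
Number of machines = 3
Ideal balanced load = 59 / 3 = 19.6667

19.6667


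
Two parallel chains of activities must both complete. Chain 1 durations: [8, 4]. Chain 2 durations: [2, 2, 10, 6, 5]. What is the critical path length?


Path A total = 8 + 4 = 12
Path B total = 2 + 2 + 10 + 6 + 5 = 25
Critical path = longest path = max(12, 25) = 25

25


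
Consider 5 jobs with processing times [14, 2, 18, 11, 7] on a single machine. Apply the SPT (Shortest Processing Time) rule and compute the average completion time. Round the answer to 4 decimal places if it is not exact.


Sort jobs by processing time (SPT order): [2, 7, 11, 14, 18]
Compute completion times sequentially:
  Job 1: processing = 2, completes at 2
  Job 2: processing = 7, completes at 9
  Job 3: processing = 11, completes at 20
  Job 4: processing = 14, completes at 34
  Job 5: processing = 18, completes at 52
Sum of completion times = 117
Average completion time = 117/5 = 23.4

23.4


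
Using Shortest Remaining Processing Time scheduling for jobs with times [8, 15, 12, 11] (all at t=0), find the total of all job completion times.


Since all jobs arrive at t=0, SRPT equals SPT ordering.
SPT order: [8, 11, 12, 15]
Completion times:
  Job 1: p=8, C=8
  Job 2: p=11, C=19
  Job 3: p=12, C=31
  Job 4: p=15, C=46
Total completion time = 8 + 19 + 31 + 46 = 104

104


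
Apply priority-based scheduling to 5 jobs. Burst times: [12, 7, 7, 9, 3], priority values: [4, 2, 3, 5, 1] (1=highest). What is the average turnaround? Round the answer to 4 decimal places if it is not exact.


Sort by priority (ascending = highest first):
Order: [(1, 3), (2, 7), (3, 7), (4, 12), (5, 9)]
Completion times:
  Priority 1, burst=3, C=3
  Priority 2, burst=7, C=10
  Priority 3, burst=7, C=17
  Priority 4, burst=12, C=29
  Priority 5, burst=9, C=38
Average turnaround = 97/5 = 19.4

19.4


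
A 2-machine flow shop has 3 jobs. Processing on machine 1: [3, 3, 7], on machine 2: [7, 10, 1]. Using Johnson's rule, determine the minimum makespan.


Apply Johnson's rule:
  Group 1 (a <= b): [(1, 3, 7), (2, 3, 10)]
  Group 2 (a > b): [(3, 7, 1)]
Optimal job order: [1, 2, 3]
Schedule:
  Job 1: M1 done at 3, M2 done at 10
  Job 2: M1 done at 6, M2 done at 20
  Job 3: M1 done at 13, M2 done at 21
Makespan = 21

21


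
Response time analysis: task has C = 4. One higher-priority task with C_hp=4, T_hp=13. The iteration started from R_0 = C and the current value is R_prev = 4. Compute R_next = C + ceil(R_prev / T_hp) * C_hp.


R_next = C + ceil(R_prev / T_hp) * C_hp
ceil(4 / 13) = ceil(0.3077) = 1
Interference = 1 * 4 = 4
R_next = 4 + 4 = 8

8


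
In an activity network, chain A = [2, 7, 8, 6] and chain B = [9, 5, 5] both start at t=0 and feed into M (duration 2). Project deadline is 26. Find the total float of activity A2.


Forward pass: ES(A2) = sum of predecessors on chain A = 2
EF = ES + duration = 2 + 7 = 9
Backward pass: LF(M) = deadline = 26; LS(M) = 26 - 2 = 24
LF(A2) = LS(M) - sum(successors on chain A) = 24 - 14 = 10
LS = LF - duration = 10 - 7 = 3
Total float = LS - ES = 3 - 2 = 1

1


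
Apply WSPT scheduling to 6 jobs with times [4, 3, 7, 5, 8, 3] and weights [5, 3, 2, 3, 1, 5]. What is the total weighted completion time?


Compute p/w ratios and sort ascending (WSPT): [(3, 5), (4, 5), (3, 3), (5, 3), (7, 2), (8, 1)]
Compute weighted completion times:
  Job (p=3,w=5): C=3, w*C=5*3=15
  Job (p=4,w=5): C=7, w*C=5*7=35
  Job (p=3,w=3): C=10, w*C=3*10=30
  Job (p=5,w=3): C=15, w*C=3*15=45
  Job (p=7,w=2): C=22, w*C=2*22=44
  Job (p=8,w=1): C=30, w*C=1*30=30
Total weighted completion time = 199

199


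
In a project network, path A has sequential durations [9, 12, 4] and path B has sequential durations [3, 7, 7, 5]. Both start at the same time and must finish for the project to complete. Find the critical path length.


Path A total = 9 + 12 + 4 = 25
Path B total = 3 + 7 + 7 + 5 = 22
Critical path = longest path = max(25, 22) = 25

25


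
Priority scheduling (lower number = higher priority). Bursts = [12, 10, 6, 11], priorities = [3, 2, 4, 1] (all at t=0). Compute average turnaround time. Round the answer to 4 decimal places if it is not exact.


Sort by priority (ascending = highest first):
Order: [(1, 11), (2, 10), (3, 12), (4, 6)]
Completion times:
  Priority 1, burst=11, C=11
  Priority 2, burst=10, C=21
  Priority 3, burst=12, C=33
  Priority 4, burst=6, C=39
Average turnaround = 104/4 = 26.0

26.0
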